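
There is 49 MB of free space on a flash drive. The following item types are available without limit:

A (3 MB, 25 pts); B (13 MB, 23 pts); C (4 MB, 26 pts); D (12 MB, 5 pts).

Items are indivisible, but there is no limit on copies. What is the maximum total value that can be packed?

Best value-per-unit is A at 25/3; filling with it alone gives 16×25 = 400.
Optimal mix: 15×A + 1×C → size 49, value 401.

401 pts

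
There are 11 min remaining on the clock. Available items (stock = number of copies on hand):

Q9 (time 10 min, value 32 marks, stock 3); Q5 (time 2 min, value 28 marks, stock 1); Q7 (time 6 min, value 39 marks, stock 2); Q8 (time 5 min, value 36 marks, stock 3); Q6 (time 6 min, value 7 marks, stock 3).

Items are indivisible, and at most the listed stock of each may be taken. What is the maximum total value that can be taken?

Best selections within time 11 and stock limits:
- 1×Q7 + 1×Q8: time 11, value 75
- 2×Q8: time 10, value 72
- 1×Q5 + 1×Q7: time 8, value 67
Best: 75 marks.

75 marks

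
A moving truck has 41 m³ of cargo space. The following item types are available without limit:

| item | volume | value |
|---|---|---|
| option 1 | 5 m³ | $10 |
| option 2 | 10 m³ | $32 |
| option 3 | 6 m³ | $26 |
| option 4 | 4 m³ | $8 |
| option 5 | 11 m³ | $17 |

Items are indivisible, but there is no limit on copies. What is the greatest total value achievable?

$166

Best value-per-unit is option 3 at 26/6; filling with it alone gives 6×26 = 156.
Optimal mix: 1×option 1 + 6×option 3 → volume 41, value 166.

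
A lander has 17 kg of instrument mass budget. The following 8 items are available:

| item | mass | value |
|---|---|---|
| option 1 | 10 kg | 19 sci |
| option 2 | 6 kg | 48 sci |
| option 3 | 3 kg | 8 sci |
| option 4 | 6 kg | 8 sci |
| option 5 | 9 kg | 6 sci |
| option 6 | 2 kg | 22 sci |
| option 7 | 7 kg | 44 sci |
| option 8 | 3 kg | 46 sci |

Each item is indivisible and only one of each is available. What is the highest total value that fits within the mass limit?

138 sci

Check high-value combinations within 17 kg:
- option 2+option 7+option 8: mass 6+7+3=16, value 48+44+46=138
- option 2+option 3+option 6+option 8: mass 6+3+2+3=14, value 48+8+22+46=124
- option 2+option 4+option 6+option 8: mass 6+6+2+3=17, value 48+8+22+46=124
Best: 138 sci.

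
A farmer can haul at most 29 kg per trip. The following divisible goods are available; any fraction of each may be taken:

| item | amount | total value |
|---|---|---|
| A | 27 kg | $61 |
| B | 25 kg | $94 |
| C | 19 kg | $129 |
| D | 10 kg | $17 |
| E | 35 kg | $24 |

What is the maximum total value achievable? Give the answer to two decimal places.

Take in order of value per unit:
- C (129/19 per unit): all 19 → value 129, running total 129.00
- B (94/25 per unit): 10 of 25 → value 10×94/25 = 37.6000, running total 166.60
Total 166.60.

166.60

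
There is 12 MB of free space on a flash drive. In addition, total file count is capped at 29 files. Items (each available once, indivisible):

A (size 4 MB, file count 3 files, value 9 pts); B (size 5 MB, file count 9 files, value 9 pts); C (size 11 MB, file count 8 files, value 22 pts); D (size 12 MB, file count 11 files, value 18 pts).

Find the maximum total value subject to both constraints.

22 pts

Feasible sets respecting both limits:
- C: size 11, file count 8, value 22
- A+B: size 9, file count 12, value 18
- D: size 12, file count 11, value 18
Best: 22 pts.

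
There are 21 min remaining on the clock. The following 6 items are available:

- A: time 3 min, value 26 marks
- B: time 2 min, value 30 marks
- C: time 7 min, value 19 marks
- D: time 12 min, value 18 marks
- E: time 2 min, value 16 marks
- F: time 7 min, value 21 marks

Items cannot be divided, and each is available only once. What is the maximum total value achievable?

112 marks

This is a 0/1 knapsack; check combinations near the capacity.
- A+B+C+E+F: time 3+2+7+2+7=21, value 26+30+19+16+21=112
- A+B+C+F: time 3+2+7+7=19, value 26+30+19+21=96
- A+B+E+F: time 3+2+2+7=14, value 26+30+16+21=93
Best: 112 marks.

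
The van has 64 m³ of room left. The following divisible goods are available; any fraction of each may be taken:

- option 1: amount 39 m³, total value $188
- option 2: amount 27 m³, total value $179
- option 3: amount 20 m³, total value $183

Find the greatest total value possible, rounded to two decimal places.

443.95

Take in order of value per unit:
- option 3 (183/20 per unit): all 20 → value 183, running total 183.00
- option 2 (179/27 per unit): all 27 → value 179, running total 362.00
- option 1 (188/39 per unit): 17 of 39 → value 17×188/39 = 81.9487, running total 443.95
Total 443.95.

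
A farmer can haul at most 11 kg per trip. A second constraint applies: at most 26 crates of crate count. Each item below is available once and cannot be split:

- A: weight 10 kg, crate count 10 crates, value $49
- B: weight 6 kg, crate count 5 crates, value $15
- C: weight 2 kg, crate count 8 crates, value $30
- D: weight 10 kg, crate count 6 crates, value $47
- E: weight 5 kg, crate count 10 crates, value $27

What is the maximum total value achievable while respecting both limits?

Feasible sets respecting both limits:
- C+E: weight 7, crate count 18, value 57
- A: weight 10, crate count 10, value 49
- D: weight 10, crate count 6, value 47
- B+C: weight 8, crate count 13, value 45
Best: $57.

$57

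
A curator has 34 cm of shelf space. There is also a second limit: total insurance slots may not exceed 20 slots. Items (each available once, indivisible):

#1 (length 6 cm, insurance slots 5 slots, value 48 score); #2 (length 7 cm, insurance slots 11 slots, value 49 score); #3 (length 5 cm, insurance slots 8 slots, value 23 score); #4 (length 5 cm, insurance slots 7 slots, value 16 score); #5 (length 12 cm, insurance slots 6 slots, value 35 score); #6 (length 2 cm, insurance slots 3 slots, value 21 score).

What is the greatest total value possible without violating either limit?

Feasible sets respecting both limits:
- #1+#2+#6: length 15, insurance slots 19, value 118
- #1+#3+#5: length 23, insurance slots 19, value 106
- #2+#5+#6: length 21, insurance slots 20, value 105
- #1+#5+#6: length 20, insurance slots 14, value 104
Best: 118 score.

118 score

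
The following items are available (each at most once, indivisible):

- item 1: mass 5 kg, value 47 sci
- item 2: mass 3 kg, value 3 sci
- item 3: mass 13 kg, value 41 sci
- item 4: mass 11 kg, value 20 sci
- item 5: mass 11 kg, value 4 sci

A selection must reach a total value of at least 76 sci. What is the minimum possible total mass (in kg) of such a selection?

Subsets with value ≥ 76, sorted by total mass:
- item 1+item 3: mass 18, value 88
- item 1+item 2+item 3: mass 21, value 91
Minimum mass: 18 kg.

18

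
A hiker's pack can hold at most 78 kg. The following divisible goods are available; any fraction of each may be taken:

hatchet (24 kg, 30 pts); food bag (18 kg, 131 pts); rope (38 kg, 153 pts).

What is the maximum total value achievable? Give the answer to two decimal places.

Take in order of value per unit:
- food bag (131/18 per unit): all 18 → value 131, running total 131.00
- rope (153/38 per unit): all 38 → value 153, running total 284.00
- hatchet (30/24 per unit): 22 of 24 → value 22×30/24 = 27.5000, running total 311.50
Total 311.50.

311.50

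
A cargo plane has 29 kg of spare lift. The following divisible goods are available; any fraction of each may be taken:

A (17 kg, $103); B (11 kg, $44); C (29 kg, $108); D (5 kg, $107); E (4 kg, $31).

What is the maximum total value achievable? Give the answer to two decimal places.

Take in order of value per unit:
- D (107/5 per unit): all 5 → value 107, running total 107.00
- E (31/4 per unit): all 4 → value 31, running total 138.00
- A (103/17 per unit): all 17 → value 103, running total 241.00
- B (44/11 per unit): 3 of 11 → value 3×44/11 = 12.0000, running total 253.00
Total 253.00.

253.00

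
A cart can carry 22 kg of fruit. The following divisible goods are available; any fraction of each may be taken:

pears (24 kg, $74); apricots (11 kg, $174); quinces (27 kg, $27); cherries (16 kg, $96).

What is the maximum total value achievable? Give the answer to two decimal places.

240.00

Take in order of value per unit:
- apricots (174/11 per unit): all 11 → value 174, running total 174.00
- cherries (96/16 per unit): 11 of 16 → value 11×96/16 = 66.0000, running total 240.00
Total 240.00.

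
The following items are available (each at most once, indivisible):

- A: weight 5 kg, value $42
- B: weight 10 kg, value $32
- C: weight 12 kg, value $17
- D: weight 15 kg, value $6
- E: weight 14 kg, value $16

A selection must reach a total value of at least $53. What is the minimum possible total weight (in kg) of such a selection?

Subsets with value ≥ 53, sorted by total weight:
- A+B: weight 15, value 74
- A+C: weight 17, value 59
Minimum weight: 15 kg.

15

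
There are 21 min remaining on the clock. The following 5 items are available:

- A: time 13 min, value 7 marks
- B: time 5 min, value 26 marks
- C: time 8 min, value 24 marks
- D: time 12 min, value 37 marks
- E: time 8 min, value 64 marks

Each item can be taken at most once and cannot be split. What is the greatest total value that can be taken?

Check high-value combinations within 21 min:
- B+C+E: time 5+8+8=21, value 26+24+64=114
- D+E: time 12+8=20, value 37+64=101
- B+E: time 5+8=13, value 26+64=90
- C+E: time 8+8=16, value 24+64=88
Best: 114 marks.

114 marks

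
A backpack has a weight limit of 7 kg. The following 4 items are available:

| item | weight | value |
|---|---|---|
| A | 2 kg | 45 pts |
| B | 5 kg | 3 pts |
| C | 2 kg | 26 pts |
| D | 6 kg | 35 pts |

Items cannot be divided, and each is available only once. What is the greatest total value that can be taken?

71 pts

Check high-value combinations within 7 kg:
- A+C: weight 2+2=4, value 45+26=71
- A+B: weight 2+5=7, value 45+3=48
- A: weight 2, value 45
- D: weight 6, value 35
- B+C: weight 5+2=7, value 3+26=29
Best: 71 pts.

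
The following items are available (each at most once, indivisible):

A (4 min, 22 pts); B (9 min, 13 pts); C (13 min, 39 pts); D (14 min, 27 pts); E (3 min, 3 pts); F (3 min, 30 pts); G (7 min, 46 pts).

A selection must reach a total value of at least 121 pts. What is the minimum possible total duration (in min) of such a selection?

Subsets with value ≥ 121, sorted by total duration:
- A+C+F+G: duration 27, value 137
- A+D+F+G: duration 28, value 125
Minimum duration: 27 min.

27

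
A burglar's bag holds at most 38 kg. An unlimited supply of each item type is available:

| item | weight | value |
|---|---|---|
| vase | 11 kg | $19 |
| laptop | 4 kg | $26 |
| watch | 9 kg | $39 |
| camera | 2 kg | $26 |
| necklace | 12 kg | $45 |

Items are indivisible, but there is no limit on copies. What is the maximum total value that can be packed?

Best value-per-unit is camera at 26/2, and filling with it alone uses weight 19×2=38. No mix of the others beats 19×26 = 494.

$494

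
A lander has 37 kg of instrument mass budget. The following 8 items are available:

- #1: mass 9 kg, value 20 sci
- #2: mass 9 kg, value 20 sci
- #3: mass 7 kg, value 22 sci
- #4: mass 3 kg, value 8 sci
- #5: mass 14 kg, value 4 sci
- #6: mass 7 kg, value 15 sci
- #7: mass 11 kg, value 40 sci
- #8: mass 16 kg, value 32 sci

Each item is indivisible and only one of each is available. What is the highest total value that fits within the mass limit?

105 sci

Check high-value combinations within 37 kg:
- #1+#3+#4+#6+#7: mass 9+7+3+7+11=37, value 20+22+8+15+40=105
- #2+#3+#4+#6+#7: mass 9+7+3+7+11=37, value 20+22+8+15+40=105
- #1+#2+#3+#7: mass 9+9+7+11=36, value 20+20+22+40=102
Best: 105 sci.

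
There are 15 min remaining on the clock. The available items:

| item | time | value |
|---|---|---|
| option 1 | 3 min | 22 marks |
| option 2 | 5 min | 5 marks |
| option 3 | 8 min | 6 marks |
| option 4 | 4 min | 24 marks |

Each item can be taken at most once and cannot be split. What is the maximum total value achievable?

Check high-value combinations within 15 min:
- option 1+option 3+option 4: time 3+8+4=15, value 22+6+24=52
- option 1+option 2+option 4: time 3+5+4=12, value 22+5+24=51
- option 1+option 4: time 3+4=7, value 22+24=46
- option 3+option 4: time 8+4=12, value 6+24=30
- option 2+option 4: time 5+4=9, value 5+24=29
Best: 52 marks.

52 marks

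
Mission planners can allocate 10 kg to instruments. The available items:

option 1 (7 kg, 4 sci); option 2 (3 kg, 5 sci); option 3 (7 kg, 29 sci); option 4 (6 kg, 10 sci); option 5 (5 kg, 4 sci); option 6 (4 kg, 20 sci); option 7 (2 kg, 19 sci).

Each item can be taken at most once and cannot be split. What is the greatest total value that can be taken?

48 sci

Check high-value combinations within 10 kg:
- option 3+option 7: mass 7+2=9, value 29+19=48
- option 2+option 6+option 7: mass 3+4+2=9, value 5+20+19=44
- option 6+option 7: mass 4+2=6, value 20+19=39
- option 2+option 3: mass 3+7=10, value 5+29=34
- option 4+option 6: mass 6+4=10, value 10+20=30
Best: 48 sci.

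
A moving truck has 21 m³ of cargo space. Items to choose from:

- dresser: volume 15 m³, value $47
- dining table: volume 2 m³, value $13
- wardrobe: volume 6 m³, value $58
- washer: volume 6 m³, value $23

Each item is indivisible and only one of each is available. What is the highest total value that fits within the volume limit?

Check high-value combinations within 21 m³:
- dresser+wardrobe: volume 15+6=21, value 47+58=105
- dining table+wardrobe+washer: volume 2+6+6=14, value 13+58+23=94
- wardrobe+washer: volume 6+6=12, value 58+23=81
- dining table+wardrobe: volume 2+6=8, value 13+58=71
Best: $105.

$105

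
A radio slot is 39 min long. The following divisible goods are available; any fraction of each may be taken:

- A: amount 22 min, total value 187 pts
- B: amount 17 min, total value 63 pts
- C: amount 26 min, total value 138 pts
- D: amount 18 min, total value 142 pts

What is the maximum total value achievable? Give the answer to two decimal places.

Take in order of value per unit:
- A (187/22 per unit): all 22 → value 187, running total 187.00
- D (142/18 per unit): 17 of 18 → value 17×142/18 = 134.1111, running total 321.11
Total 321.11.

321.11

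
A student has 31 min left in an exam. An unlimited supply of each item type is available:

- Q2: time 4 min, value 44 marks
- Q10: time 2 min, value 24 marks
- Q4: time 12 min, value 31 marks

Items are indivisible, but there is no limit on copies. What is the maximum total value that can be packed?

Best value-per-unit is Q10 at 24/2, and filling with it alone uses time 15×2=30. No mix of the others beats 15×24 = 360.

360 marks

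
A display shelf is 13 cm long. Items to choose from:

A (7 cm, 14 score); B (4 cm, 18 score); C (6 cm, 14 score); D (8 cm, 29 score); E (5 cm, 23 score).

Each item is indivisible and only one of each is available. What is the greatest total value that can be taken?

52 score

This is a 0/1 knapsack; check combinations near the capacity.
- D+E: length 8+5=13, value 29+23=52
- B+D: length 4+8=12, value 18+29=47
- B+E: length 4+5=9, value 18+23=41
- C+E: length 6+5=11, value 14+23=37
- A+E: length 7+5=12, value 14+23=37
Best: 52 score.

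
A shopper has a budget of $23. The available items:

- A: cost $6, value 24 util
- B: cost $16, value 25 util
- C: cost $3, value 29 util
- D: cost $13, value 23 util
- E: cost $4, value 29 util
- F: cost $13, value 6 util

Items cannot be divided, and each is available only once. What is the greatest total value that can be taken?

83 util

Check high-value combinations within $23:
- B+C+E: cost 16+3+4=23, value 25+29+29=83
- A+C+E: cost 6+3+4=13, value 24+29+29=82
- C+D+E: cost 3+13+4=20, value 29+23+29=81
- A+C+D: cost 6+3+13=22, value 24+29+23=76
- A+D+E: cost 6+13+4=23, value 24+23+29=76
Best: 83 util.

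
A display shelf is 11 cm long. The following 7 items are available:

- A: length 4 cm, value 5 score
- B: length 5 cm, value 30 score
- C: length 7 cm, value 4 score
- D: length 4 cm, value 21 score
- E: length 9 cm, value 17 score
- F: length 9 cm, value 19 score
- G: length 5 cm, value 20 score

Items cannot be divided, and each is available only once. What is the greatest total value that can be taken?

Check high-value combinations within 11 cm:
- B+D: length 5+4=9, value 30+21=51
- B+G: length 5+5=10, value 30+20=50
- D+G: length 4+5=9, value 21+20=41
- A+B: length 4+5=9, value 5+30=35
- B: length 5, value 30
Best: 51 score.

51 score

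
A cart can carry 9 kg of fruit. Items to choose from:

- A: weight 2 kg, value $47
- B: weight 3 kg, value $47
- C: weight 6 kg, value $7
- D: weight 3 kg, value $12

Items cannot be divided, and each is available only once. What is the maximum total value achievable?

$106

Check high-value combinations within 9 kg:
- A+B+D: weight 2+3+3=8, value 47+47+12=106
- A+B: weight 2+3=5, value 47+47=94
- A+D: weight 2+3=5, value 47+12=59
- B+D: weight 3+3=6, value 47+12=59
- A+C: weight 2+6=8, value 47+7=54
Best: $106.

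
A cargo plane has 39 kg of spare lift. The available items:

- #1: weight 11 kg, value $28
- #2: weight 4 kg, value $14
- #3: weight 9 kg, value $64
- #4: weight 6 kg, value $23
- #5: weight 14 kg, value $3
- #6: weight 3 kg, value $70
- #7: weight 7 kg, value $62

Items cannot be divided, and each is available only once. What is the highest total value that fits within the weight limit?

$247

This is a 0/1 knapsack; check combinations near the capacity.
- #1+#3+#4+#6+#7: weight 11+9+6+3+7=36, value 28+64+23+70+62=247
- #1+#2+#3+#6+#7: weight 11+4+9+3+7=34, value 28+14+64+70+62=238
- #2+#3+#4+#6+#7: weight 4+9+6+3+7=29, value 14+64+23+70+62=233
- #1+#3+#6+#7: weight 11+9+3+7=30, value 28+64+70+62=224
- #3+#4+#5+#6+#7: weight 9+6+14+3+7=39, value 64+23+3+70+62=222
Best: $247.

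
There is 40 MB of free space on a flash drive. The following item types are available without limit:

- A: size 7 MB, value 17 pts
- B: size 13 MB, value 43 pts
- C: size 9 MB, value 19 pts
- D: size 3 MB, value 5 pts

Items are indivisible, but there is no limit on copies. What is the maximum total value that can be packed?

Best value-per-unit is B at 43/13, and filling with it alone uses size 3×13=39. No mix of the others beats 3×43 = 129.

129 pts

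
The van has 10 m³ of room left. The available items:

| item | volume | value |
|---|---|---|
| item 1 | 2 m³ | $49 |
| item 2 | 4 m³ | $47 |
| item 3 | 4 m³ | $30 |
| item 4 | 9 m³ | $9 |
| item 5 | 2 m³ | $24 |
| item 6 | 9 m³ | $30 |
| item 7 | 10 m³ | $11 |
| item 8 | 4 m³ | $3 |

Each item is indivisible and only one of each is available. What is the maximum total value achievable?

Check high-value combinations within 10 m³:
- item 1+item 2+item 3: volume 2+4+4=10, value 49+47+30=126
- item 1+item 2+item 5: volume 2+4+2=8, value 49+47+24=120
- item 1+item 3+item 5: volume 2+4+2=8, value 49+30+24=103
- item 2+item 3+item 5: volume 4+4+2=10, value 47+30+24=101
Best: $126.

$126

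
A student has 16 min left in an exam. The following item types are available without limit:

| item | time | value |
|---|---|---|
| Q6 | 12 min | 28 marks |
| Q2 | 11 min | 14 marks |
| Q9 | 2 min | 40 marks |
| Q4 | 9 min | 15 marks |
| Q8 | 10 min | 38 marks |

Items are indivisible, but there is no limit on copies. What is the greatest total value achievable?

Best value-per-unit is Q9 at 40/2, and filling with it alone uses time 8×2=16. No mix of the others beats 8×40 = 320.

320 marks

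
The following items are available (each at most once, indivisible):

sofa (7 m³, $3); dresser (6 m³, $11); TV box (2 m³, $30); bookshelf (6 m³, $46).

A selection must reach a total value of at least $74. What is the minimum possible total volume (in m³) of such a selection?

Subsets with value ≥ 74, sorted by total volume:
- TV box+bookshelf: volume 8, value 76
- dresser+TV box+bookshelf: volume 14, value 87
- sofa+TV box+bookshelf: volume 15, value 79
- sofa+dresser+TV box+bookshelf: volume 21, value 90
Minimum volume: 8 m³.

8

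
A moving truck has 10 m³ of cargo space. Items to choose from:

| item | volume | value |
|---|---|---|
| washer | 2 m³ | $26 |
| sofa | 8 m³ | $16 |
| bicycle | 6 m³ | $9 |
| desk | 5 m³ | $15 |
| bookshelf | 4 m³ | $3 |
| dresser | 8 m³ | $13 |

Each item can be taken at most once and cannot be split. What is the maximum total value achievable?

Check high-value combinations within 10 m³:
- washer+sofa: volume 2+8=10, value 26+16=42
- washer+desk: volume 2+5=7, value 26+15=41
- washer+dresser: volume 2+8=10, value 26+13=39
- washer+bicycle: volume 2+6=8, value 26+9=35
- washer+bookshelf: volume 2+4=6, value 26+3=29
Best: $42.

$42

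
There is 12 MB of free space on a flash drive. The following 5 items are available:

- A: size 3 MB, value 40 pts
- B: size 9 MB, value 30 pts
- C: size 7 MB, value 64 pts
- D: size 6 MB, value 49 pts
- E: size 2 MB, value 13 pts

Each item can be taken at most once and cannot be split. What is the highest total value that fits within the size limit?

117 pts

Check high-value combinations within 12 MB:
- A+C+E: size 3+7+2=12, value 40+64+13=117
- A+C: size 3+7=10, value 40+64=104
- A+D+E: size 3+6+2=11, value 40+49+13=102
- A+D: size 3+6=9, value 40+49=89
Best: 117 pts.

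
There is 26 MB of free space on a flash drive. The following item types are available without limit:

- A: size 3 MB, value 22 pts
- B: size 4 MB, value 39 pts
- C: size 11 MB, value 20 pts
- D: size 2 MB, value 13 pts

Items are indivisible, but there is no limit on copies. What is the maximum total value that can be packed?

Best value-per-unit is B at 39/4; filling with it alone gives 6×39 = 234.
Optimal mix: 6×B + 1×D → size 26, value 247.

247 pts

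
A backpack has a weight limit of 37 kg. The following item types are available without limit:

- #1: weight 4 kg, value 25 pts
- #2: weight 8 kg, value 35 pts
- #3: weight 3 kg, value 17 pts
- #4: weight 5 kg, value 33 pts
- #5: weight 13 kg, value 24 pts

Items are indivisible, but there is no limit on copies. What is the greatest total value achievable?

240 pts

Best value-per-unit is #4 at 33/5; filling with it alone gives 7×33 = 231.
Optimal mix: 3×#1 + 5×#4 → weight 37, value 240.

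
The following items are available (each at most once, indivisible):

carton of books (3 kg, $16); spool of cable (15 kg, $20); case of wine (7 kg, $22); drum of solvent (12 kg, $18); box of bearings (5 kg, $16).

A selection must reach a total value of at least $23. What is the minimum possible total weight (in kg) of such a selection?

Subsets with value ≥ 23, sorted by total weight:
- carton of books+box of bearings: weight 8, value 32
- carton of books+case of wine: weight 10, value 38
- case of wine+box of bearings: weight 12, value 38
- carton of books+case of wine+box of bearings: weight 15, value 54
Minimum weight: 8 kg.

8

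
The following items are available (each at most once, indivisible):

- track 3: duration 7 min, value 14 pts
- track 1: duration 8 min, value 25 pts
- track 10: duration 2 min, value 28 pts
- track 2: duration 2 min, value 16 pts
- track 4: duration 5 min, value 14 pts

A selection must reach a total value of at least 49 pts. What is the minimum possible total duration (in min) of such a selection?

9

Subsets with value ≥ 49, sorted by total duration:
- track 10+track 2+track 4: duration 9, value 58
- track 1+track 10: duration 10, value 53
- track 3+track 10+track 2: duration 11, value 58
- track 1+track 10+track 2: duration 12, value 69
Minimum duration: 9 min.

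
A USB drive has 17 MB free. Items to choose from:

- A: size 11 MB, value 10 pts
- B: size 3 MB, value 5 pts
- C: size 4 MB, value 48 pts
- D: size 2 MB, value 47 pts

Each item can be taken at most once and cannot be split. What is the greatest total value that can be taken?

Check high-value combinations within 17 MB:
- A+C+D: size 11+4+2=17, value 10+48+47=105
- B+C+D: size 3+4+2=9, value 5+48+47=100
- C+D: size 4+2=6, value 48+47=95
- A+B+D: size 11+3+2=16, value 10+5+47=62
- A+C: size 11+4=15, value 10+48=58
Best: 105 pts.

105 pts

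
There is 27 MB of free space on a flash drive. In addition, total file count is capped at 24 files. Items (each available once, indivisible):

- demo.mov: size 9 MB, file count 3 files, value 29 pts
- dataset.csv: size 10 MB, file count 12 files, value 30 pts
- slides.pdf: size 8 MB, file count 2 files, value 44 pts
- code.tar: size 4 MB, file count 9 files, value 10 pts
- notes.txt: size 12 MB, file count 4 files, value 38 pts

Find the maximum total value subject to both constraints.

Feasible sets respecting both limits:
- demo.mov+dataset.csv+slides.pdf: size 27, file count 17, value 103
- slides.pdf+code.tar+notes.txt: size 24, file count 15, value 92
- dataset.csv+slides.pdf+code.tar: size 22, file count 23, value 84
- demo.mov+slides.pdf+code.tar: size 21, file count 14, value 83
Best: 103 pts.

103 pts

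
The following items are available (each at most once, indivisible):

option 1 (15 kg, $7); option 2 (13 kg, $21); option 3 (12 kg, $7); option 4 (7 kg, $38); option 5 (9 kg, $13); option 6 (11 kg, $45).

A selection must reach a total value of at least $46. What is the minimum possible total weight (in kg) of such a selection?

Subsets with value ≥ 46, sorted by total weight:
- option 4+option 5: weight 16, value 51
- option 4+option 6: weight 18, value 83
Minimum weight: 16 kg.

16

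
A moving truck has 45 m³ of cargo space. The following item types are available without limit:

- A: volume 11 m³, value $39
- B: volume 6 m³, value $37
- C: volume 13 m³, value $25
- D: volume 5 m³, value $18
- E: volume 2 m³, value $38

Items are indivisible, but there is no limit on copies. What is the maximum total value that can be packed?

Best value-per-unit is E at 38/2, and filling with it alone uses volume 22×2=44. No mix of the others beats 22×38 = 836.

$836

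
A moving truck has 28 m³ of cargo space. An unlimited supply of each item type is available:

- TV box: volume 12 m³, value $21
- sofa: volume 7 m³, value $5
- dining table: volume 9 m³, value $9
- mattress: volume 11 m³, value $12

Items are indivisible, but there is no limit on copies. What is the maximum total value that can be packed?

Best value-per-unit is TV box at 21/12, and filling with it alone uses volume 2×12=24. No mix of the others beats 2×21 = 42.

$42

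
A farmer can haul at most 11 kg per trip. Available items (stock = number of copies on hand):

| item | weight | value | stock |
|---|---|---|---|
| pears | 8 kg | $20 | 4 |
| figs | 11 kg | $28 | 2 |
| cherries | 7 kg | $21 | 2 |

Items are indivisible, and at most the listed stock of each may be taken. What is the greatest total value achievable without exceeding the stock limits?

Best selections within weight 11 and stock limits:
- 1×figs: weight 11, value 28
- 1×cherries: weight 7, value 21
- 1×pears: weight 8, value 20
Best: $28.

$28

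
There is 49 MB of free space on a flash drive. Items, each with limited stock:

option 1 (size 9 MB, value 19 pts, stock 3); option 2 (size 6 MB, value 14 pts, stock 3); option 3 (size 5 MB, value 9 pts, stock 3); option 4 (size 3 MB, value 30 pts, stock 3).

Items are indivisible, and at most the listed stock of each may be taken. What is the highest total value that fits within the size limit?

175 pts

Top feasible selections:
- 3×option 1 + 2×option 2 + 3×option 4: size 48, value 175
- 2×option 1 + 2×option 2 + 2×option 3 + 3×option 4: size 49, value 174
Best: 175 pts.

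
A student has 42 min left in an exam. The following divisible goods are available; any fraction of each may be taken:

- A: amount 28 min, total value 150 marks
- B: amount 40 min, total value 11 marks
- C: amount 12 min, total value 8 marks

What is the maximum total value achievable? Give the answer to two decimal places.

Take in order of value per unit:
- A (150/28 per unit): all 28 → value 150, running total 150.00
- C (8/12 per unit): all 12 → value 8, running total 158.00
- B (11/40 per unit): 2 of 40 → value 2×11/40 = 0.5500, running total 158.55
Total 158.55.

158.55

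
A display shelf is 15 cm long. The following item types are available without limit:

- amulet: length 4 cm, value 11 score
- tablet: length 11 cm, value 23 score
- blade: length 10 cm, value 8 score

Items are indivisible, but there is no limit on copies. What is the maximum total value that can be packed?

Best value-per-unit is amulet at 11/4; filling with it alone gives 3×11 = 33.
Optimal mix: 1×amulet + 1×tablet → length 15, value 34.

34 score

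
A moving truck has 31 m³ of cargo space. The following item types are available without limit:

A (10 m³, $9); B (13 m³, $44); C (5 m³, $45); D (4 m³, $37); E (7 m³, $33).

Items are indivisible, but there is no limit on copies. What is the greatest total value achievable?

Best value-per-unit is D at 37/4; filling with it alone gives 7×37 = 259.
Optimal mix: 3×C + 4×D → volume 31, value 283.

$283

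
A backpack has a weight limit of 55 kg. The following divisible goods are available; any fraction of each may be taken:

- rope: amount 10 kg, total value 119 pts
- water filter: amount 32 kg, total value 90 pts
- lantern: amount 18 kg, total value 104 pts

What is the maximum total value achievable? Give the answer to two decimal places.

Take in order of value per unit:
- rope (119/10 per unit): all 10 → value 119, running total 119.00
- lantern (104/18 per unit): all 18 → value 104, running total 223.00
- water filter (90/32 per unit): 27 of 32 → value 27×90/32 = 75.9375, running total 298.94
Total 298.94.

298.94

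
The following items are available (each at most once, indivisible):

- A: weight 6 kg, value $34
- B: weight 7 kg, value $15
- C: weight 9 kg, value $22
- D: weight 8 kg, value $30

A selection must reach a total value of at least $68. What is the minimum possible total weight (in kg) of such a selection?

Subsets with value ≥ 68, sorted by total weight:
- A+B+D: weight 21, value 79
- A+B+C: weight 22, value 71
- A+C+D: weight 23, value 86
Minimum weight: 21 kg.

21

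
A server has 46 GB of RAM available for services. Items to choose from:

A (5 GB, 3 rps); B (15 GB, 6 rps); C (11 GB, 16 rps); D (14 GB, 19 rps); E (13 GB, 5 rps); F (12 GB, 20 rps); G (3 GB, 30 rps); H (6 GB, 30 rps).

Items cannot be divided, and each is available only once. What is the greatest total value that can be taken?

This is a 0/1 knapsack; check combinations near the capacity.
- C+D+F+G+H: memory 11+14+12+3+6=46, value 16+19+20+30+30=115
- A+D+F+G+H: memory 5+14+12+3+6=40, value 3+19+20+30+30=102
- C+E+F+G+H: memory 11+13+12+3+6=45, value 16+5+20+30+30=101
- D+F+G+H: memory 14+12+3+6=35, value 19+20+30+30=99
- A+C+F+G+H: memory 5+11+12+3+6=37, value 3+16+20+30+30=99
Best: 115 rps.

115 rps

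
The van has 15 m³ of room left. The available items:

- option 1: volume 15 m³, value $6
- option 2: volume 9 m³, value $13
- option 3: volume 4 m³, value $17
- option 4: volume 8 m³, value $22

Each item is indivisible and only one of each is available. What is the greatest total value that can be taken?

$39

This is a 0/1 knapsack; check combinations near the capacity.
- option 3+option 4: volume 4+8=12, value 17+22=39
- option 2+option 3: volume 9+4=13, value 13+17=30
- option 4: volume 8, value 22
- option 3: volume 4, value 17
- option 2: volume 9, value 13
Best: $39.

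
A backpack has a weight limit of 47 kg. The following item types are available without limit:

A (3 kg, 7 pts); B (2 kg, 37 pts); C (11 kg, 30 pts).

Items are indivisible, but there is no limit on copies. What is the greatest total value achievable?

Best value-per-unit is B at 37/2, and filling with it alone uses weight 23×2=46. No mix of the others beats 23×37 = 851.

851 pts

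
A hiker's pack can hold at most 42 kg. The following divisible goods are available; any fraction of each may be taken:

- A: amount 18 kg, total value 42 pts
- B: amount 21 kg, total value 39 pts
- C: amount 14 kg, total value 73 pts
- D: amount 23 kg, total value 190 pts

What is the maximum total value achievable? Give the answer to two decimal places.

274.67

Take in order of value per unit:
- D (190/23 per unit): all 23 → value 190, running total 190.00
- C (73/14 per unit): all 14 → value 73, running total 263.00
- A (42/18 per unit): 5 of 18 → value 5×42/18 = 11.6667, running total 274.67
Total 274.67.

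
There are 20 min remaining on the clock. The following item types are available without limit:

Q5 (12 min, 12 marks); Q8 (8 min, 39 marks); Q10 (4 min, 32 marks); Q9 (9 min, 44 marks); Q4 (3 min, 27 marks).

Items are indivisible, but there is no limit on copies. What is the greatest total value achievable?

172 marks

Best value-per-unit is Q4 at 27/3; filling with it alone gives 6×27 = 162.
Optimal mix: 2×Q10 + 4×Q4 → time 20, value 172.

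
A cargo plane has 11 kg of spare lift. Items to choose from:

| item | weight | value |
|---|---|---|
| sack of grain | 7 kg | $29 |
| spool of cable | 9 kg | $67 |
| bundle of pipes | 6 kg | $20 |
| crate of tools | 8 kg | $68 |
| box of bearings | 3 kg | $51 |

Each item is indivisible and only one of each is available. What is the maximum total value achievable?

$119

Check high-value combinations within 11 kg:
- crate of tools+box of bearings: weight 8+3=11, value 68+51=119
- sack of grain+box of bearings: weight 7+3=10, value 29+51=80
- bundle of pipes+box of bearings: weight 6+3=9, value 20+51=71
- crate of tools: weight 8, value 68
- spool of cable: weight 9, value 67
Best: $119.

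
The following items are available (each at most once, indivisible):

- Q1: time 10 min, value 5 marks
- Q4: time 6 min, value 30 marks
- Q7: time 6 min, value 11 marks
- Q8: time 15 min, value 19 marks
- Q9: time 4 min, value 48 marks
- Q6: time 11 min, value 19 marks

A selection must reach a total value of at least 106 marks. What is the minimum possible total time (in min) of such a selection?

27

Subsets with value ≥ 106, sorted by total time:
- Q4+Q7+Q9+Q6: time 27, value 108
- Q4+Q7+Q8+Q9: time 31, value 108
- Q4+Q8+Q9+Q6: time 36, value 116
- Q1+Q4+Q7+Q9+Q6: time 37, value 113
Minimum time: 27 min.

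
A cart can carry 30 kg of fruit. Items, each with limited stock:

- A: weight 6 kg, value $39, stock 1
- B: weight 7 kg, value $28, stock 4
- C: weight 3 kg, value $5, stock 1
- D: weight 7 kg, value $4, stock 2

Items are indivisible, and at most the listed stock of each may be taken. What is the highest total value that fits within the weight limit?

Top feasible selections:
- 1×A + 3×B + 1×C: weight 30, value 128
- 1×A + 3×B: weight 27, value 123
Best: $128.

$128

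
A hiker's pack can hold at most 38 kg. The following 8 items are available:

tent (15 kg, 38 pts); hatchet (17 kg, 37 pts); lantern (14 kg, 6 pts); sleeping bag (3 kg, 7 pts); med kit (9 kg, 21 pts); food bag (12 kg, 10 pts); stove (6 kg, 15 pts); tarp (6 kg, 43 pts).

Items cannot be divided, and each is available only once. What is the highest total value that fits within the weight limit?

118 pts

Check high-value combinations within 38 kg:
- tent+hatchet+tarp: weight 15+17+6=38, value 38+37+43=118
- tent+med kit+stove+tarp: weight 15+9+6+6=36, value 38+21+15+43=117
- hatchet+med kit+stove+tarp: weight 17+9+6+6=38, value 37+21+15+43=116
Best: 118 pts.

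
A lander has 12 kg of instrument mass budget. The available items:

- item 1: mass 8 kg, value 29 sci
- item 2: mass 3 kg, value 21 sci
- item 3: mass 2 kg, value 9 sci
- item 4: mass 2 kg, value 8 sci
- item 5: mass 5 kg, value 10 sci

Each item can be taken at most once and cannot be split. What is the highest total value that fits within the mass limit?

This is a 0/1 knapsack; check combinations near the capacity.
- item 1+item 2: mass 8+3=11, value 29+21=50
- item 2+item 3+item 4+item 5: mass 3+2+2+5=12, value 21+9+8+10=48
- item 1+item 3+item 4: mass 8+2+2=12, value 29+9+8=46
Best: 50 sci.

50 sci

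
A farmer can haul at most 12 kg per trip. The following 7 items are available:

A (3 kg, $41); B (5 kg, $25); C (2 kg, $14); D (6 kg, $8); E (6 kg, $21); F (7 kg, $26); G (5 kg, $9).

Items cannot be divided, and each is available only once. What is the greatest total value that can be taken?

$81

This is a 0/1 knapsack; check combinations near the capacity.
- A+C+F: weight 3+2+7=12, value 41+14+26=81
- A+B+C: weight 3+5+2=10, value 41+25+14=80
- A+C+E: weight 3+2+6=11, value 41+14+21=76
- A+F: weight 3+7=10, value 41+26=67
- A+B: weight 3+5=8, value 41+25=66
Best: $81.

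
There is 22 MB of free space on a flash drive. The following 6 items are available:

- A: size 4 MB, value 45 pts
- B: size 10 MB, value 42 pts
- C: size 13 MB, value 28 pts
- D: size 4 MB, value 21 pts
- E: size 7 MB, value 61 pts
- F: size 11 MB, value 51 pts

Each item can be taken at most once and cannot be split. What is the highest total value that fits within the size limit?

157 pts

Check high-value combinations within 22 MB:
- A+E+F: size 4+7+11=22, value 45+61+51=157
- A+B+E: size 4+10+7=21, value 45+42+61=148
- D+E+F: size 4+7+11=22, value 21+61+51=133
- A+D+E: size 4+4+7=15, value 45+21+61=127
Best: 157 pts.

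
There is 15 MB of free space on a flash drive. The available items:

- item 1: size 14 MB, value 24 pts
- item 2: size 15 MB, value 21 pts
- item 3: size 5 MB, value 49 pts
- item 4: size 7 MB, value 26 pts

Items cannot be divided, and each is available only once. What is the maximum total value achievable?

Check high-value combinations within 15 MB:
- item 3+item 4: size 5+7=12, value 49+26=75
- item 3: size 5, value 49
- item 4: size 7, value 26
- item 1: size 14, value 24
- item 2: size 15, value 21
Best: 75 pts.

75 pts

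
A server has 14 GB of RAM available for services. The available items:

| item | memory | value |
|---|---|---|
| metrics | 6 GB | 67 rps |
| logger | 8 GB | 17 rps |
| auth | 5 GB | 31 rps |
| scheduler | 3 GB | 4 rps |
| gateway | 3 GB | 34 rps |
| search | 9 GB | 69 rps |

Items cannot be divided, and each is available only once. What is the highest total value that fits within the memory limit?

This is a 0/1 knapsack; check combinations near the capacity.
- metrics+auth+gateway: memory 6+5+3=14, value 67+31+34=132
- metrics+scheduler+gateway: memory 6+3+3=12, value 67+4+34=105
- gateway+search: memory 3+9=12, value 34+69=103
- metrics+auth+scheduler: memory 6+5+3=14, value 67+31+4=102
- metrics+gateway: memory 6+3=9, value 67+34=101
Best: 132 rps.

132 rps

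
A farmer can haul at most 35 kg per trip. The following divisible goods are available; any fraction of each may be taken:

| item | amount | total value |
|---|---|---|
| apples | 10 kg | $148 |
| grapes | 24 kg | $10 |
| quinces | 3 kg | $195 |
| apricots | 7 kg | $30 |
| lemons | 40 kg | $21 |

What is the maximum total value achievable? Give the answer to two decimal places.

380.88

Take in order of value per unit:
- quinces (195/3 per unit): all 3 → value 195, running total 195.00
- apples (148/10 per unit): all 10 → value 148, running total 343.00
- apricots (30/7 per unit): all 7 → value 30, running total 373.00
- lemons (21/40 per unit): 15 of 40 → value 15×21/40 = 7.8750, running total 380.88
Total 380.88.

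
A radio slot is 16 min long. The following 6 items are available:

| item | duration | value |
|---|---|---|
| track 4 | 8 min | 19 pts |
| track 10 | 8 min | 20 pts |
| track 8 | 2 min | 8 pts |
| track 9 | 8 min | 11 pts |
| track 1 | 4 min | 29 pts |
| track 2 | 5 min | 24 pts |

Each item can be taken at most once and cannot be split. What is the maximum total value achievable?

Check high-value combinations within 16 min:
- track 8+track 1+track 2: duration 2+4+5=11, value 8+29+24=61
- track 10+track 8+track 1: duration 8+2+4=14, value 20+8+29=57
- track 4+track 8+track 1: duration 8+2+4=14, value 19+8+29=56
- track 1+track 2: duration 4+5=9, value 29+24=53
Best: 61 pts.

61 pts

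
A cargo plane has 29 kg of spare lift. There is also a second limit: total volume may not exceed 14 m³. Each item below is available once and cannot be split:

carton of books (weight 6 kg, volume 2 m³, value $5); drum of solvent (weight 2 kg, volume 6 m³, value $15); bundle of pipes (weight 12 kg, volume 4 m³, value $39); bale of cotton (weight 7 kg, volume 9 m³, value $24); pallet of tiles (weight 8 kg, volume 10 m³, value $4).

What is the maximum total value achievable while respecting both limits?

Feasible sets respecting both limits:
- bundle of pipes+bale of cotton: weight 19, volume 13, value 63
- carton of books+drum of solvent+bundle of pipes: weight 20, volume 12, value 59
- drum of solvent+bundle of pipes: weight 14, volume 10, value 54
Best: $63.

$63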